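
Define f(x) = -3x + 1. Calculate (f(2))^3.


f(2) = -5
(-5)^3 = -125

-125


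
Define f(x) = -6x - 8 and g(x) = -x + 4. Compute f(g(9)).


g(9) = -5
f(-5) = 22

22


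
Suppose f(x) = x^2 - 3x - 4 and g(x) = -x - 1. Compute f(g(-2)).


-6


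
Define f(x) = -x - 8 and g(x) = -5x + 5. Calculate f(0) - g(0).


f(0) = -8
g(0) = 5
Difference = -13

-13


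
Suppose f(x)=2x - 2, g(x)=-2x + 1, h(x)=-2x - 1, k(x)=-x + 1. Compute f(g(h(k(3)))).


-12


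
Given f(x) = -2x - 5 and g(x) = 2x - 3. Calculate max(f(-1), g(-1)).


-3


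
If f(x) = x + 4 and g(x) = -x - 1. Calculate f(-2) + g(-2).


f(-2) = 2
g(-2) = 1
Sum = 3

3


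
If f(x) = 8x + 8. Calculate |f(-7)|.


f(-7) = -48
|-48| = 48

48


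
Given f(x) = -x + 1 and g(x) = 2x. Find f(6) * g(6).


f(6) = -5
g(6) = 12
Product = -60

-60


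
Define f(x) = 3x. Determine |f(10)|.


30


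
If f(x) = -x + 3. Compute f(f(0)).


f(0) = 3
f(3) = 0

0


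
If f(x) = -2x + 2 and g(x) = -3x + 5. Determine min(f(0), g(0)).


f(0) = 2
g(0) = 5
min = 2

2


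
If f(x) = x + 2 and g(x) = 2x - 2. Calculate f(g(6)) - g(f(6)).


f(g(6)) = 12
g(f(6)) = 14
Difference = -2

-2


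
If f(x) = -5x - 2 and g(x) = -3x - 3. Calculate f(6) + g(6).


-53


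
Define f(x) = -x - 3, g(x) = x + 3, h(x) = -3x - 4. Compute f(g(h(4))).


h(4) = -16
g(-16) = -13
f(-13) = 10

10


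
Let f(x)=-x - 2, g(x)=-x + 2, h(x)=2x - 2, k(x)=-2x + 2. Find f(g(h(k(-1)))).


k(-1) = 4
h(4) = 6
g(6) = -4
f(-4) = 2

2


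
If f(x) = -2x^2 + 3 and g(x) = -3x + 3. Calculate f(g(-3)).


g(-3) = 12
f(12) = (-2)*(12)^2 + 3 = -285

-285


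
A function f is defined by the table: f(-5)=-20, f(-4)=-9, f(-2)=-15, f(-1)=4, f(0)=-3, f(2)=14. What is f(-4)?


-9


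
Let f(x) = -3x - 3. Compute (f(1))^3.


f(1) = -6
(-6)^3 = -216

-216


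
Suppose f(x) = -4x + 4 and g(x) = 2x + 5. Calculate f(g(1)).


-24


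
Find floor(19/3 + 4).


10


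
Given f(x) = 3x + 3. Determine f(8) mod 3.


f(8) = 27
27 mod 3 = 0

0


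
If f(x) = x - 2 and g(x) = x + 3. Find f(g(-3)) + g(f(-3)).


f(g(-3)) = -2
g(f(-3)) = -2
Sum = -4

-4


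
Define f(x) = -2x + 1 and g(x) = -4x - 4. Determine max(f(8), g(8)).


f(8) = -15
g(8) = -36
max = -15

-15


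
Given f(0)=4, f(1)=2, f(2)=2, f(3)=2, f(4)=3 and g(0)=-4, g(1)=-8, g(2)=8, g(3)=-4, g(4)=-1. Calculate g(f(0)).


f(0) = 4
g(4) = -1

-1


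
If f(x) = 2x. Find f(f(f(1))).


f(1) = 2
f(2) = 4
f(4) = 8

8


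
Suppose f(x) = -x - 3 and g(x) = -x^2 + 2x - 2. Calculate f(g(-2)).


g(-2) = -10
f(-10) = 7

7


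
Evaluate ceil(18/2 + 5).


18/2 = 9
9 + 5 = 14
ceil(14) = 14

14


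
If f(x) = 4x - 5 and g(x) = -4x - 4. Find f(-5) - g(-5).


f(-5) = -25
g(-5) = 16
Difference = -41

-41


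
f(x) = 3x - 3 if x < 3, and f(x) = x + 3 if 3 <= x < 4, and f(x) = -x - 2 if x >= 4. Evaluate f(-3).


-3 satisfies x < 3
f(-3) = -12

-12


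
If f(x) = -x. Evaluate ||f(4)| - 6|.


2


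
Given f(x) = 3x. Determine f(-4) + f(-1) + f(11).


f(-4) = -12
f(-1) = -3
f(11) = 33
Sum = 18

18


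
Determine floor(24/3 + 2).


24/3 = 8
8 + 2 = 10
floor(10) = 10

10


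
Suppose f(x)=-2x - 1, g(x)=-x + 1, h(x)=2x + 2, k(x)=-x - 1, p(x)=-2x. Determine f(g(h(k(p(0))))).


p(0) = 0
k(0) = -1
h(-1) = 0
g(0) = 1
f(1) = -3

-3


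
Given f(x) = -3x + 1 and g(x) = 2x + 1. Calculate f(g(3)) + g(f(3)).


f(g(3)) = -20
g(f(3)) = -15
Sum = -35

-35


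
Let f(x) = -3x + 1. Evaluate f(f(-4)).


f(-4) = 13
f(13) = -38

-38


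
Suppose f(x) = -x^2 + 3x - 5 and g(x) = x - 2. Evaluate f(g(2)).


g(2) = 0
f(0) = (-1)*(0)^2 + 3*(0) - 5 = -5

-5


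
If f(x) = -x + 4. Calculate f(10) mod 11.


f(10) = -6
-6 mod 11 = 5

5


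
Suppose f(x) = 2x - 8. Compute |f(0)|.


f(0) = -8
|-8| = 8

8


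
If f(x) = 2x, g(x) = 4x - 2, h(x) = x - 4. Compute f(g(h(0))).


h(0) = -4
g(-4) = -18
f(-18) = -36

-36


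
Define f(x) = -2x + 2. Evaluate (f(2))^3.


-8


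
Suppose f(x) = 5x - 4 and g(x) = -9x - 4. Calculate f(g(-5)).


201


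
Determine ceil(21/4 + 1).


21/4 = 5.25
5.25 + 1 = 6.25
ceil(6.25) = 7

7


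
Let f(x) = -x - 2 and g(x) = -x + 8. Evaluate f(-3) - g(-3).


f(-3) = 1
g(-3) = 11
Difference = -10

-10


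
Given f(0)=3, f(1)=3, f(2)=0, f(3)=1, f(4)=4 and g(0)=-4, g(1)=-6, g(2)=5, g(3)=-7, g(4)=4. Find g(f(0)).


f(0) = 3
g(3) = -7

-7


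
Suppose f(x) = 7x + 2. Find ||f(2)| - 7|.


9


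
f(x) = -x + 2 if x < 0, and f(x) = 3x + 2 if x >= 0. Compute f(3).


3 satisfies x >= 0
f(3) = 11

11


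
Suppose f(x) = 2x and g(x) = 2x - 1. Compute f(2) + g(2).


f(2) = 4
g(2) = 3
Sum = 7

7


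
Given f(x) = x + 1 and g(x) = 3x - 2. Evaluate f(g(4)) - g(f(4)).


f(g(4)) = 11
g(f(4)) = 13
Difference = -2

-2


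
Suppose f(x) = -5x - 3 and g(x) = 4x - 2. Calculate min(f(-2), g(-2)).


-10


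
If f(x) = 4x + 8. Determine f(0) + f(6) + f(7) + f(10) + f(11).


176


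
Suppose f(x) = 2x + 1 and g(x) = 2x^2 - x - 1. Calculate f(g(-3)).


g(-3) = 20
f(20) = 41

41


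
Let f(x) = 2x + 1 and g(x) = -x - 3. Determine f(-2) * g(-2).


f(-2) = -3
g(-2) = -1
Product = 3

3


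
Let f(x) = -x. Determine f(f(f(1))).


f(1) = -1
f(-1) = 1
f(1) = -1

-1


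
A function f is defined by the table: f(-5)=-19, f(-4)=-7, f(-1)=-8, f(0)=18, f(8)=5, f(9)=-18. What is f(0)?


18


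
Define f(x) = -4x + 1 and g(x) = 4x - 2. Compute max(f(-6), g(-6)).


f(-6) = 25
g(-6) = -26
max = 25

25


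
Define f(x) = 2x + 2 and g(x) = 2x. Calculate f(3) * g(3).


48


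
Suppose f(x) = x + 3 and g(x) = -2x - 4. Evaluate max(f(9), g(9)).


f(9) = 12
g(9) = -22
max = 12

12


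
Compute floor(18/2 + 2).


18/2 = 9
9 + 2 = 11
floor(11) = 11

11


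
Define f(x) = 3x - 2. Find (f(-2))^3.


f(-2) = -8
(-8)^3 = -512

-512


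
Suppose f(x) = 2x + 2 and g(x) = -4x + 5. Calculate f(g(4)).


g(4) = -11
f(-11) = -20

-20


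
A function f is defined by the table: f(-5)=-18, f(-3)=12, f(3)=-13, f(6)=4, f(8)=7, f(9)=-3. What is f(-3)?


Reading from the table at x = -3

12


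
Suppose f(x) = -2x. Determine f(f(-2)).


f(-2) = 4
f(4) = -8

-8


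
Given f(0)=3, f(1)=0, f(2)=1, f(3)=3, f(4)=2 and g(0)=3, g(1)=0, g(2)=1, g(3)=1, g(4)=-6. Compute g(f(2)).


f(2) = 1
g(1) = 0

0


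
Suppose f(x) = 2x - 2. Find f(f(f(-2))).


f(-2) = -6
f(-6) = -14
f(-14) = -30

-30


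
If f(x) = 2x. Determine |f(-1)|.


f(-1) = -2
|-2| = 2

2


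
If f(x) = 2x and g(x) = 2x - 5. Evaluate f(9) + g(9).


f(9) = 18
g(9) = 13
Sum = 31

31


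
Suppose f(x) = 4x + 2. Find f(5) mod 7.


f(5) = 22
22 mod 7 = 1

1


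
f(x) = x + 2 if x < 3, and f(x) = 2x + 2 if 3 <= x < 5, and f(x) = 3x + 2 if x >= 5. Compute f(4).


4 satisfies 3 <= x < 5
f(4) = 10

10


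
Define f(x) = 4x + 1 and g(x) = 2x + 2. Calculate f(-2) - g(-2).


f(-2) = -7
g(-2) = -2
Difference = -5

-5


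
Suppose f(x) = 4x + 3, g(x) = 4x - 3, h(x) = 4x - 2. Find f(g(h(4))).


h(4) = 14
g(14) = 53
f(53) = 215

215


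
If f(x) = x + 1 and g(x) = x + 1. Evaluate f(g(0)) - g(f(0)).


0


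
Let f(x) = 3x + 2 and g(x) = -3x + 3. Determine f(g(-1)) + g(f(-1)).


f(g(-1)) = 20
g(f(-1)) = 6
Sum = 26

26


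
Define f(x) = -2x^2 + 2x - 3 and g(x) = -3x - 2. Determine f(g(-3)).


g(-3) = 7
f(7) = (-2)*(7)^2 + 2*(7) - 3 = -87

-87


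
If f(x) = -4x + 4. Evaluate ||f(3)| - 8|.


0


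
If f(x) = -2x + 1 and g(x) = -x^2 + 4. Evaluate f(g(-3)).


g(-3) = -5
f(-5) = 11

11


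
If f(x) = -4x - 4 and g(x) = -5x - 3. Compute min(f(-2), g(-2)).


f(-2) = 4
g(-2) = 7
min = 4

4


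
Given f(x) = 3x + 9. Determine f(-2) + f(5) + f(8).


f(-2) = 3
f(5) = 24
f(8) = 33
Sum = 60

60


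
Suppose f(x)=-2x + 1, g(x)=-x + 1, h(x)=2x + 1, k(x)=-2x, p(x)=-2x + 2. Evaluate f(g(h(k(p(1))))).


p(1) = 0
k(0) = 0
h(0) = 1
g(1) = 0
f(0) = 1

1


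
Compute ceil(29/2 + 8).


29/2 = 14.5
14.5 + 8 = 22.5
ceil(22.5) = 23

23


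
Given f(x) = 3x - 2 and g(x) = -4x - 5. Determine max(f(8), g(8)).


f(8) = 22
g(8) = -37
max = 22

22


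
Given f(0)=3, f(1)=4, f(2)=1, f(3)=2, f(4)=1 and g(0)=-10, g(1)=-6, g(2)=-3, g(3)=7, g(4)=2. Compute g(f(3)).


f(3) = 2
g(2) = -3

-3


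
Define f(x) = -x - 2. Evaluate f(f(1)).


1


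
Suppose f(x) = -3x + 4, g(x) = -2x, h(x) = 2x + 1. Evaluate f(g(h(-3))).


h(-3) = -5
g(-5) = 10
f(10) = -26

-26


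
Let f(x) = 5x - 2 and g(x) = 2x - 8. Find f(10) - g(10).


f(10) = 48
g(10) = 12
Difference = 36

36


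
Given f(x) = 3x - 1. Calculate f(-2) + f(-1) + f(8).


f(-2) = -7
f(-1) = -4
f(8) = 23
Sum = 12

12


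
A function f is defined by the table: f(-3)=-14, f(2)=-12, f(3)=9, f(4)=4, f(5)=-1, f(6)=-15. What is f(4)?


Reading from the table at x = 4

4


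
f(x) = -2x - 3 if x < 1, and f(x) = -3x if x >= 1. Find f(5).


5 satisfies x >= 1
f(5) = -15

-15


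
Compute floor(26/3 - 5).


26/3 = 8.6667
8.6667 - 5 = 3.6667
floor(3.6667) = 3

3


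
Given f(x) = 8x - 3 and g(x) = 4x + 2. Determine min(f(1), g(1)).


5


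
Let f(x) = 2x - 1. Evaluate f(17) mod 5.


f(17) = 33
33 mod 5 = 3

3


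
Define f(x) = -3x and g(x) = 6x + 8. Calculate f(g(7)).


g(7) = 50
f(50) = -150

-150


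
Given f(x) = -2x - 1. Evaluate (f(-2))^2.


f(-2) = 3
(3)^2 = 9

9


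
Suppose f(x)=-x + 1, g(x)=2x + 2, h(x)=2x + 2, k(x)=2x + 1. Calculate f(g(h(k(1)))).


k(1) = 3
h(3) = 8
g(8) = 18
f(18) = -17

-17


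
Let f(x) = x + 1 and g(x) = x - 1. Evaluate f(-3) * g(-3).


f(-3) = -2
g(-3) = -4
Product = 8

8


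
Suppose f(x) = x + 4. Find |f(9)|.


f(9) = 13
|13| = 13

13


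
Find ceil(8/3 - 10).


8/3 = 2.6667
2.6667 - 10 = -7.3333
ceil(-7.3333) = -7

-7


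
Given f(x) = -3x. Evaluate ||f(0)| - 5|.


5


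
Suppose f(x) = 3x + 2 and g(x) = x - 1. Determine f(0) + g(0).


f(0) = 2
g(0) = -1
Sum = 1

1


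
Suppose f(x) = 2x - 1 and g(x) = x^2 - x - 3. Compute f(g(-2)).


g(-2) = 3
f(3) = 5

5


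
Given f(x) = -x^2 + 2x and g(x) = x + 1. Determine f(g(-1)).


g(-1) = 0
f(0) = (-1)*(0)^2 + 2*(0) = 0

0


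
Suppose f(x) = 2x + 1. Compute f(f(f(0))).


f(0) = 1
f(1) = 3
f(3) = 7

7


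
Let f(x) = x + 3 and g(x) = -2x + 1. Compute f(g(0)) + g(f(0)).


-1


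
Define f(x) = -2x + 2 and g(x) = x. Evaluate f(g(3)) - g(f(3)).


f(g(3)) = -4
g(f(3)) = -4
Difference = 0

0


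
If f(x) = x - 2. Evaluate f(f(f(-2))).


f(-2) = -4
f(-4) = -6
f(-6) = -8

-8


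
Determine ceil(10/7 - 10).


10/7 = 1.4286
1.4286 - 10 = -8.5714
ceil(-8.5714) = -8

-8


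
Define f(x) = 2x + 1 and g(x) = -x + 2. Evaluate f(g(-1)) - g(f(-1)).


f(g(-1)) = 7
g(f(-1)) = 3
Difference = 4

4


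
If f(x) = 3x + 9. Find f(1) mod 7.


f(1) = 12
12 mod 7 = 5

5


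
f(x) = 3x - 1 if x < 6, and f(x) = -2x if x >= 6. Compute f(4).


11


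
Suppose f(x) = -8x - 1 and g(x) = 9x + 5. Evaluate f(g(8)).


g(8) = 77
f(77) = -617

-617


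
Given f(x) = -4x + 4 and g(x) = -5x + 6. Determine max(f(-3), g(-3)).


f(-3) = 16
g(-3) = 21
max = 21

21


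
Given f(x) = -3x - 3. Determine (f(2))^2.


f(2) = -9
(-9)^2 = 81

81


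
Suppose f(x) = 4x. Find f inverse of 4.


Solve 4x = 4
x = (4) / 4 = 1

1


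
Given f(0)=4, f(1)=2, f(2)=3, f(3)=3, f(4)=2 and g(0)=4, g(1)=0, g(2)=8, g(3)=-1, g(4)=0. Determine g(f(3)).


f(3) = 3
g(3) = -1

-1


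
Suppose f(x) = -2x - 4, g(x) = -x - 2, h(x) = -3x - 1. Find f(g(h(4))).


h(4) = -13
g(-13) = 11
f(11) = -26

-26


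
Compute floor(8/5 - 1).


8/5 = 1.6
1.6 - 1 = 0.6
floor(0.6) = 0

0


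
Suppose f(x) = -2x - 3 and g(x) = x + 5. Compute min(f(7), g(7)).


f(7) = -17
g(7) = 12
min = -17

-17


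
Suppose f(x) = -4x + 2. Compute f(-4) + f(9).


f(-4) = 18
f(9) = -34
Sum = -16

-16


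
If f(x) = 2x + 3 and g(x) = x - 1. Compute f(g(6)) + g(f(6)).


f(g(6)) = 13
g(f(6)) = 14
Sum = 27

27


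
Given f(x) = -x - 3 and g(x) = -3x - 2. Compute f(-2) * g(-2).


-4


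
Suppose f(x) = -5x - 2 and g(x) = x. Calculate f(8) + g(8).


-34


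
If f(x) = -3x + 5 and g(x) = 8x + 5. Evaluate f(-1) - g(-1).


f(-1) = 8
g(-1) = -3
Difference = 11

11


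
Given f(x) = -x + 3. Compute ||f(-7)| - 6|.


4


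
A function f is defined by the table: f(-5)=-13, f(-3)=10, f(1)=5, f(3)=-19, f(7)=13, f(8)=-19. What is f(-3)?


10


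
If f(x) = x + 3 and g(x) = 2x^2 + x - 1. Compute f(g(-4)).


g(-4) = 27
f(27) = 30

30


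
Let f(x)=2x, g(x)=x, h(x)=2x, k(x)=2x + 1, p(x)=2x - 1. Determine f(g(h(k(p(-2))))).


-36


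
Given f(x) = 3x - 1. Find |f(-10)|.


f(-10) = -31
|-31| = 31

31


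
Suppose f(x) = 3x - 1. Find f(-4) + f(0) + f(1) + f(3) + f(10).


25


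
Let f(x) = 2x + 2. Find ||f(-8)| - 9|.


5


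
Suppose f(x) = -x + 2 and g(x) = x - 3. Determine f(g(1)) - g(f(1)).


6


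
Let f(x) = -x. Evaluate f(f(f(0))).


0


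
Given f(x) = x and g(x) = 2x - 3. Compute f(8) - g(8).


f(8) = 8
g(8) = 13
Difference = -5

-5


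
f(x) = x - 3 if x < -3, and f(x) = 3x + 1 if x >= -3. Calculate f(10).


10 satisfies x >= -3
f(10) = 31

31


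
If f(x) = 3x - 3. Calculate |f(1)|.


f(1) = 0
|0| = 0

0


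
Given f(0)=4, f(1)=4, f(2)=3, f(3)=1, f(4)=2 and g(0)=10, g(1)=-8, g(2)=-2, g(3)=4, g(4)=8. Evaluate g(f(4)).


f(4) = 2
g(2) = -2

-2


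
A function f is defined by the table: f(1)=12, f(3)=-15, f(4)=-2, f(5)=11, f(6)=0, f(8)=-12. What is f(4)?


Reading from the table at x = 4

-2


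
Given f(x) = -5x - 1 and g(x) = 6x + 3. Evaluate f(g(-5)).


g(-5) = -27
f(-27) = 134

134


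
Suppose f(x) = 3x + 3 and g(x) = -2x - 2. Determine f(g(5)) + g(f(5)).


f(g(5)) = -33
g(f(5)) = -38
Sum = -71

-71


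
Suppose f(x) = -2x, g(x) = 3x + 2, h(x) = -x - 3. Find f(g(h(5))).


44


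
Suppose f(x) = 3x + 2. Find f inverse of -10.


Solve 3x + 2 = -10
x = (-10 - 2) / 3 = -4

-4


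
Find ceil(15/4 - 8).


-4


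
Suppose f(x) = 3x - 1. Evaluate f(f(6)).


f(6) = 17
f(17) = 50

50


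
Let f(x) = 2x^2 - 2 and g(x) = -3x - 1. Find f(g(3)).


g(3) = -10
f(-10) = 2*(-10)^2 - 2 = 198

198


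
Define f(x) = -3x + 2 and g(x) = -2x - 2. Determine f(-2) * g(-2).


f(-2) = 8
g(-2) = 2
Product = 16

16


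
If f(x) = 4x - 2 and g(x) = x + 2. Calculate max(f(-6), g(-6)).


-4


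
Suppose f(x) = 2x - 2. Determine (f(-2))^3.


-216


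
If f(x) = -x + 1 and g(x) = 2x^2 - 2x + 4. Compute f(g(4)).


-27


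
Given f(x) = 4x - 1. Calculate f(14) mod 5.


f(14) = 55
55 mod 5 = 0

0


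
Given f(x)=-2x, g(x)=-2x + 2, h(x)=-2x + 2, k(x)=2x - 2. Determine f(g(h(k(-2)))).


k(-2) = -6
h(-6) = 14
g(14) = -26
f(-26) = 52

52


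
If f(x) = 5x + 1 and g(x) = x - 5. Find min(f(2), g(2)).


-3


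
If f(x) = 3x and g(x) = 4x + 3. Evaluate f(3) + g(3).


f(3) = 9
g(3) = 15
Sum = 24

24


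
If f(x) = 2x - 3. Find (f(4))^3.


125


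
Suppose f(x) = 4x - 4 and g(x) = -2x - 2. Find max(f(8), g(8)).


f(8) = 28
g(8) = -18
max = 28

28


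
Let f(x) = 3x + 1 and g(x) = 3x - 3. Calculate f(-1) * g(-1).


12


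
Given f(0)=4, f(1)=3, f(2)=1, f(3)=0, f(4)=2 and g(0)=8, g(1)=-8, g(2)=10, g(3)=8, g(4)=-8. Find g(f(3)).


f(3) = 0
g(0) = 8

8


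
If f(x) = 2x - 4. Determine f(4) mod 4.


f(4) = 4
4 mod 4 = 0

0


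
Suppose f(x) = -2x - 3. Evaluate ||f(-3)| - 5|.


f(-3) = 3
|3| = 3
|3 - 5| = 2

2


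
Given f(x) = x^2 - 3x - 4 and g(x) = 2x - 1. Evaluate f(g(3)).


g(3) = 5
f(5) = 1*(5)^2 - 3*(5) - 4 = 6

6


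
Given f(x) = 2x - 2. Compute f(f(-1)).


f(-1) = -4
f(-4) = -10

-10


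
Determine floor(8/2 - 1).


8/2 = 4
4 - 1 = 3
floor(3) = 3

3


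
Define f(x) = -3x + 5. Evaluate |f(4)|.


7


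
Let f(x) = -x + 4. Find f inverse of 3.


Solve -x + 4 = 3
x = (3 - 4) / (-1) = 1

1


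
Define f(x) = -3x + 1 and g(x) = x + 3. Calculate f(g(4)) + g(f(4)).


f(g(4)) = -20
g(f(4)) = -8
Sum = -28

-28


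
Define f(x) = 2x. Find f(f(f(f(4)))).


f(4) = 8
f(8) = 16
f(16) = 32
f(32) = 64

64


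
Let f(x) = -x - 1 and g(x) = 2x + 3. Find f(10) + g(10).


f(10) = -11
g(10) = 23
Sum = 12

12


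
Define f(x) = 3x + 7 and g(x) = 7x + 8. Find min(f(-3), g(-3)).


f(-3) = -2
g(-3) = -13
min = -13

-13


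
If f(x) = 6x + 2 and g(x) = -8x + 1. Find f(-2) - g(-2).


f(-2) = -10
g(-2) = 17
Difference = -27

-27


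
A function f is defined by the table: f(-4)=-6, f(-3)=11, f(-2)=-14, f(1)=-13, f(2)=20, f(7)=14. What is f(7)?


Reading from the table at x = 7

14


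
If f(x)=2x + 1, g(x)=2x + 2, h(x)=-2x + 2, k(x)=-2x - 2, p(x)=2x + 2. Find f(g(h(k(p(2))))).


125


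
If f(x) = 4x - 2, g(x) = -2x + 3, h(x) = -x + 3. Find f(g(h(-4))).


h(-4) = 7
g(7) = -11
f(-11) = -46

-46


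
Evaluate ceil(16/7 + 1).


16/7 = 2.2857
2.2857 + 1 = 3.2857
ceil(3.2857) = 4

4


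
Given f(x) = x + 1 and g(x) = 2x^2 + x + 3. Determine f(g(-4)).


g(-4) = 31
f(31) = 32

32


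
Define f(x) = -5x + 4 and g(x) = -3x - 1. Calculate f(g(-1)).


g(-1) = 2
f(2) = -6

-6


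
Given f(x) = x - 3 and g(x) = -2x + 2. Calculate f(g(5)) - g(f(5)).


f(g(5)) = -11
g(f(5)) = -2
Difference = -9

-9


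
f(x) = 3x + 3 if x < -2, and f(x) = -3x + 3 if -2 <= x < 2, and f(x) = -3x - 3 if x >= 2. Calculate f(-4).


-4 satisfies x < -2
f(-4) = -9

-9


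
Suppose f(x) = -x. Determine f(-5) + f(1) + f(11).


f(-5) = 5
f(1) = -1
f(11) = -11
Sum = -7

-7


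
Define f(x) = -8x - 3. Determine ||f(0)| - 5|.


f(0) = -3
|-3| = 3
|3 - 5| = 2

2


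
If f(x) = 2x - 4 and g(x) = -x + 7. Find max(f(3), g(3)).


f(3) = 2
g(3) = 4
max = 4

4


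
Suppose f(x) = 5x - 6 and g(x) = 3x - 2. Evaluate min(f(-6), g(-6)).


f(-6) = -36
g(-6) = -20
min = -36

-36


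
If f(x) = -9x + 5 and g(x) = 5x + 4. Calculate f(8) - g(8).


f(8) = -67
g(8) = 44
Difference = -111

-111


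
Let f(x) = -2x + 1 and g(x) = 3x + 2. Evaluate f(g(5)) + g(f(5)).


f(g(5)) = -33
g(f(5)) = -25
Sum = -58

-58


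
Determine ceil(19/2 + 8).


19/2 = 9.5
9.5 + 8 = 17.5
ceil(17.5) = 18

18


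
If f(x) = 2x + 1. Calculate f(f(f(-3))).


f(-3) = -5
f(-5) = -9
f(-9) = -17

-17


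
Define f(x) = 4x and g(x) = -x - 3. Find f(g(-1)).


g(-1) = -2
f(-2) = -8

-8


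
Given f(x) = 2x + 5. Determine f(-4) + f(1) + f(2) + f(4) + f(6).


43


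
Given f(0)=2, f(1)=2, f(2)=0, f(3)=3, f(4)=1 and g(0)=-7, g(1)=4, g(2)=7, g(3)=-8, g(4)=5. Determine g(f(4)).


f(4) = 1
g(1) = 4

4


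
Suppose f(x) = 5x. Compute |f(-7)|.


f(-7) = -35
|-35| = 35

35


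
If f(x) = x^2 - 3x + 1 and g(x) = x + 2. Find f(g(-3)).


g(-3) = -1
f(-1) = 1*(-1)^2 - 3*(-1) + 1 = 5

5


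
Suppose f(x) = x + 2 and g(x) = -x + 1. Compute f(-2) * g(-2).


f(-2) = 0
g(-2) = 3
Product = 0

0


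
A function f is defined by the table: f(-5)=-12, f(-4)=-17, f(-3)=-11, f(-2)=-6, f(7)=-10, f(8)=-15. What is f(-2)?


Reading from the table at x = -2

-6


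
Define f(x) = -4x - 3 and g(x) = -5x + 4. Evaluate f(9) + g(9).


f(9) = -39
g(9) = -41
Sum = -80

-80


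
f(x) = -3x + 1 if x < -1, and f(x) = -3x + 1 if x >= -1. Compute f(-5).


-5 satisfies x < -1
f(-5) = 16

16


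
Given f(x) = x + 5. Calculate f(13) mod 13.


f(13) = 18
18 mod 13 = 5

5


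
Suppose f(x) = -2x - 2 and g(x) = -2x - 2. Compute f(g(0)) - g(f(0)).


f(g(0)) = 2
g(f(0)) = 2
Difference = 0

0


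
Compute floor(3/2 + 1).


3/2 = 1.5
1.5 + 1 = 2.5
floor(2.5) = 2

2


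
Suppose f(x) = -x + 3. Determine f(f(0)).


f(0) = 3
f(3) = 0

0


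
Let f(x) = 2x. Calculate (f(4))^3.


f(4) = 8
(8)^3 = 512

512


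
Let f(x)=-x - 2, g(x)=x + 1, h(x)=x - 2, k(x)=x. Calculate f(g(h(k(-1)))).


k(-1) = -1
h(-1) = -3
g(-3) = -2
f(-2) = 0

0


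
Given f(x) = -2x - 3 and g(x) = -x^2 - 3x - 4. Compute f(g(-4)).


g(-4) = -8
f(-8) = 13

13


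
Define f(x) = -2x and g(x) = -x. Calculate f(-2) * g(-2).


f(-2) = 4
g(-2) = 2
Product = 8

8


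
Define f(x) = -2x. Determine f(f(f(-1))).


f(-1) = 2
f(2) = -4
f(-4) = 8

8


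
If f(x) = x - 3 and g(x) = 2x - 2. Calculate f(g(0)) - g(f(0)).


f(g(0)) = -5
g(f(0)) = -8
Difference = 3

3


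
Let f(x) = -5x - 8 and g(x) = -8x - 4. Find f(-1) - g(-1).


f(-1) = -3
g(-1) = 4
Difference = -7

-7


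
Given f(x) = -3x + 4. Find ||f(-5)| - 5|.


f(-5) = 19
|19| = 19
|19 - 5| = 14

14


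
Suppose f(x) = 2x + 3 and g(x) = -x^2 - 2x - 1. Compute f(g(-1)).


g(-1) = 0
f(0) = 3

3


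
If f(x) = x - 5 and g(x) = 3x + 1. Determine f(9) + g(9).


f(9) = 4
g(9) = 28
Sum = 32

32


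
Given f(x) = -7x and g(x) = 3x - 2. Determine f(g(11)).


g(11) = 31
f(31) = -217

-217


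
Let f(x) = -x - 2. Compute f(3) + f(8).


-15


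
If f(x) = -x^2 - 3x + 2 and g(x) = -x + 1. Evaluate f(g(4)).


g(4) = -3
f(-3) = (-1)*(-3)^2 - 3*(-3) + 2 = 2

2


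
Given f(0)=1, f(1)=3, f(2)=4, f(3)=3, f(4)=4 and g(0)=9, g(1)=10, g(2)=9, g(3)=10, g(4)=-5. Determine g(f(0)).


f(0) = 1
g(1) = 10

10


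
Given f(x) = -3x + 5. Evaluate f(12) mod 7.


f(12) = -31
-31 mod 7 = 4

4


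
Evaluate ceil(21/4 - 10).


21/4 = 5.25
5.25 - 10 = -4.75
ceil(-4.75) = -4

-4


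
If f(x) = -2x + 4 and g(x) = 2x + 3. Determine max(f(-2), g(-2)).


8


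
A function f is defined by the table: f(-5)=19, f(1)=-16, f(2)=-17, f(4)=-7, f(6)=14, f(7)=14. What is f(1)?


Reading from the table at x = 1

-16


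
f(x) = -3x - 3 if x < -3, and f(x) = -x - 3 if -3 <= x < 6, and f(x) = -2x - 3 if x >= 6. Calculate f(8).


8 satisfies x >= 6
f(8) = -19

-19


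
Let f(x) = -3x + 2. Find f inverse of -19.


7


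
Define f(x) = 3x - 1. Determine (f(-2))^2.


f(-2) = -7
(-7)^2 = 49

49


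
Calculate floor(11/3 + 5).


11/3 = 3.6667
3.6667 + 5 = 8.6667
floor(8.6667) = 8

8


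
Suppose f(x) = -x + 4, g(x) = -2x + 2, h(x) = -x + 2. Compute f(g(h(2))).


2


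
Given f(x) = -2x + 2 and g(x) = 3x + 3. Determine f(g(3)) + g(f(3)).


-31


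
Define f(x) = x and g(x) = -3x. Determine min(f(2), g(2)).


f(2) = 2
g(2) = -6
min = -6

-6


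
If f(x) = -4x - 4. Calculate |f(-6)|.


f(-6) = 20
|20| = 20

20


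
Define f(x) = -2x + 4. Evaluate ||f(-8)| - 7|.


f(-8) = 20
|20| = 20
|20 - 7| = 13

13


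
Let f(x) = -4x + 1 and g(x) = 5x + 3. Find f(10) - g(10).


f(10) = -39
g(10) = 53
Difference = -92

-92


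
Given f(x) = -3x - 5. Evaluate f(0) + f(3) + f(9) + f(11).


-89


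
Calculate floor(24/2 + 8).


20


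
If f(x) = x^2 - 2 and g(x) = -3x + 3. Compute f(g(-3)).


g(-3) = 12
f(12) = 1*(12)^2 - 2 = 142

142


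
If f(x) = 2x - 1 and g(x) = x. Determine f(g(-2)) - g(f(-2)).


f(g(-2)) = -5
g(f(-2)) = -5
Difference = 0

0


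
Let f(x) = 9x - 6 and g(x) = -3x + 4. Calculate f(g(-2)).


g(-2) = 10
f(10) = 84

84


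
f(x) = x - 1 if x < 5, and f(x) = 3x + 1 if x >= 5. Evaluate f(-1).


-1 satisfies x < 5
f(-1) = -2

-2


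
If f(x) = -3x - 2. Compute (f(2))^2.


f(2) = -8
(-8)^2 = 64

64


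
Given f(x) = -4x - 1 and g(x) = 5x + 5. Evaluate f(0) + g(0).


f(0) = -1
g(0) = 5
Sum = 4

4


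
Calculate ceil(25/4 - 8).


25/4 = 6.25
6.25 - 8 = -1.75
ceil(-1.75) = -1

-1


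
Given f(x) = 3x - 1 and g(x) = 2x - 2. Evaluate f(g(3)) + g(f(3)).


f(g(3)) = 11
g(f(3)) = 14
Sum = 25

25


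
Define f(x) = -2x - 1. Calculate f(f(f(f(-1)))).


f(-1) = 1
f(1) = -3
f(-3) = 5
f(5) = -11

-11


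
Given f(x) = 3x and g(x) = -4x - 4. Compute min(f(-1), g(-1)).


f(-1) = -3
g(-1) = 0
min = -3

-3


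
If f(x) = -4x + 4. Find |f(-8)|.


36


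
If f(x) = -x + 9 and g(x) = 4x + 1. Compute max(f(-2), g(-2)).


f(-2) = 11
g(-2) = -7
max = 11

11


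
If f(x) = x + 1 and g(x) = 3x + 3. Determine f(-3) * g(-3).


f(-3) = -2
g(-3) = -6
Product = 12

12


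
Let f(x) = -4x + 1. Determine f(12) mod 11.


8


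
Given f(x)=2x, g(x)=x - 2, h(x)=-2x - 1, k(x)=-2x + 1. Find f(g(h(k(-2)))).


-26


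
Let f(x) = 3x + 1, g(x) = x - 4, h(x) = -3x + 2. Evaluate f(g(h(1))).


h(1) = -1
g(-1) = -5
f(-5) = -14

-14


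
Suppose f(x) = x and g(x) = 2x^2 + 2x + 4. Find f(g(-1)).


g(-1) = 4
f(4) = 4

4


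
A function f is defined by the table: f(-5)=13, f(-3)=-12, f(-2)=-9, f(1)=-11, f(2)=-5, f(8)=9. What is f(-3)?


Reading from the table at x = -3

-12


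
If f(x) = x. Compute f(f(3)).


f(3) = 3
f(3) = 3

3


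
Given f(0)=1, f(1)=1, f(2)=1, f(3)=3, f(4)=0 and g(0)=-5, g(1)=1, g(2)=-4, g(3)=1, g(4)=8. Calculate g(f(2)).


1


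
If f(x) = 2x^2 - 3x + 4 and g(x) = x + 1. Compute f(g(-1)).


g(-1) = 0
f(0) = 2*(0)^2 - 3*(0) + 4 = 4

4


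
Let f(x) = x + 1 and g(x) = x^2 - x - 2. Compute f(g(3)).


g(3) = 4
f(4) = 5

5


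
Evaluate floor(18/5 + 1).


18/5 = 3.6
3.6 + 1 = 4.6
floor(4.6) = 4

4


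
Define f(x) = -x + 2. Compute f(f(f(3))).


f(3) = -1
f(-1) = 3
f(3) = -1

-1


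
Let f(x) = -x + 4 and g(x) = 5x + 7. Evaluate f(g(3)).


g(3) = 22
f(22) = -18

-18


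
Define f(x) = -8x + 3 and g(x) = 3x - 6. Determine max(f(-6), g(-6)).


f(-6) = 51
g(-6) = -24
max = 51

51


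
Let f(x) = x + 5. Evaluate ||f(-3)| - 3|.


1


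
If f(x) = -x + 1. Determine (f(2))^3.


f(2) = -1
(-1)^3 = -1

-1


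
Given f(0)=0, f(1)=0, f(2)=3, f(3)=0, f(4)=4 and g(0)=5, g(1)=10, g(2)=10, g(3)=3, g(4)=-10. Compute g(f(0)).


5


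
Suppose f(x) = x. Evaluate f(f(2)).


f(2) = 2
f(2) = 2

2


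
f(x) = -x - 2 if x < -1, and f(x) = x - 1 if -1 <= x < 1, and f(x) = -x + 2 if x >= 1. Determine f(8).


8 satisfies x >= 1
f(8) = -6

-6


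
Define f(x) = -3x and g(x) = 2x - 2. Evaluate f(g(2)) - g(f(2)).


f(g(2)) = -6
g(f(2)) = -14
Difference = 8

8


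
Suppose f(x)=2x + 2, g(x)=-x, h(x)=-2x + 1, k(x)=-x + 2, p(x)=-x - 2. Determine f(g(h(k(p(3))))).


28


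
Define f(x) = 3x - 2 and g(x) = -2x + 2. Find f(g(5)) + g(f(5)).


f(g(5)) = -26
g(f(5)) = -24
Sum = -50

-50


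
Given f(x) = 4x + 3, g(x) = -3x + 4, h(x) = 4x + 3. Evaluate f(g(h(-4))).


h(-4) = -13
g(-13) = 43
f(43) = 175

175


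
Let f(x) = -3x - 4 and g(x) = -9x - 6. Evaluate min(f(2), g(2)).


f(2) = -10
g(2) = -24
min = -24

-24


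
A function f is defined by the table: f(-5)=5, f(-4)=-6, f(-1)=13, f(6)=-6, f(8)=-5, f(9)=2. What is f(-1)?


Reading from the table at x = -1

13


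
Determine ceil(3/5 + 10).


3/5 = 0.6
0.6 + 10 = 10.6
ceil(10.6) = 11

11


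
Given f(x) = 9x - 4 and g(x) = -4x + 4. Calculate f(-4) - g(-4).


f(-4) = -40
g(-4) = 20
Difference = -60

-60


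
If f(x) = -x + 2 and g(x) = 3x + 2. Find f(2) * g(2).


0


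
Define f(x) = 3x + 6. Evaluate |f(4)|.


f(4) = 18
|18| = 18

18


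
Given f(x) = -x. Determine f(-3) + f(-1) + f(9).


f(-3) = 3
f(-1) = 1
f(9) = -9
Sum = -5

-5


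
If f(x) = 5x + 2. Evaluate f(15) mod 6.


5


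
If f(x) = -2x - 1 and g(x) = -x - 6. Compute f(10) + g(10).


f(10) = -21
g(10) = -16
Sum = -37

-37


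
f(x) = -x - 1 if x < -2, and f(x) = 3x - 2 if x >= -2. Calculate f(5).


5 satisfies x >= -2
f(5) = 13

13


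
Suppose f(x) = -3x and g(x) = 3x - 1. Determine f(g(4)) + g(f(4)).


f(g(4)) = -33
g(f(4)) = -37
Sum = -70

-70


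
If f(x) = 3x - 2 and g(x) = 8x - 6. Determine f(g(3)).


g(3) = 18
f(18) = 52

52


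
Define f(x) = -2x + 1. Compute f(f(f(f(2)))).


f(2) = -3
f(-3) = 7
f(7) = -13
f(-13) = 27

27


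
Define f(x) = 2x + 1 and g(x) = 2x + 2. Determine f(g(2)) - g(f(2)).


f(g(2)) = 13
g(f(2)) = 12
Difference = 1

1


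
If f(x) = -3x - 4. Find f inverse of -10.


Solve -3x - 4 = -10
x = (-10 + 4) / (-3) = 2

2


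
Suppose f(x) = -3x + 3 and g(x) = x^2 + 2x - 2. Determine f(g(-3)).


g(-3) = 1
f(1) = 0

0


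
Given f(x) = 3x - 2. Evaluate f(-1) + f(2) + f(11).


f(-1) = -5
f(2) = 4
f(11) = 31
Sum = 30

30


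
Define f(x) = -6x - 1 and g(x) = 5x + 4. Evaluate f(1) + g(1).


2


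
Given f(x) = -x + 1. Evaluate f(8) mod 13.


f(8) = -7
-7 mod 13 = 6

6


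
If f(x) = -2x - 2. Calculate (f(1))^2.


f(1) = -4
(-4)^2 = 16

16


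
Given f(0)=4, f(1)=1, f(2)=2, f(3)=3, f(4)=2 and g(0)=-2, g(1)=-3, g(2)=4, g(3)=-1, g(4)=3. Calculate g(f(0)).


f(0) = 4
g(4) = 3

3


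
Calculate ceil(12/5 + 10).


12/5 = 2.4
2.4 + 10 = 12.4
ceil(12.4) = 13

13


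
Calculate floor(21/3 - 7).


21/3 = 7
7 - 7 = 0
floor(0) = 0

0


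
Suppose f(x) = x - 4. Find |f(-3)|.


f(-3) = -7
|-7| = 7

7


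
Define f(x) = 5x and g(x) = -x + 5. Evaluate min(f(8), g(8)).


f(8) = 40
g(8) = -3
min = -3

-3


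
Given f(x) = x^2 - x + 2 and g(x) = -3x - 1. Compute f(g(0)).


g(0) = -1
f(-1) = 1*(-1)^2 - 1*(-1) + 2 = 4

4


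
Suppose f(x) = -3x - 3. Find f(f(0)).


f(0) = -3
f(-3) = 6

6


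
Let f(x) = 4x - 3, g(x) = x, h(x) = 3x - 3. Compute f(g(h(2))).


h(2) = 3
g(3) = 3
f(3) = 9

9


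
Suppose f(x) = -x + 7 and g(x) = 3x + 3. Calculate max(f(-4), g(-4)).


f(-4) = 11
g(-4) = -9
max = 11

11


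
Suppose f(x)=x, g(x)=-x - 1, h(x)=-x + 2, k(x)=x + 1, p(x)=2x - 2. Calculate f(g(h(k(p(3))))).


2


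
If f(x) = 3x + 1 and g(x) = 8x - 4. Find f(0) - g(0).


5


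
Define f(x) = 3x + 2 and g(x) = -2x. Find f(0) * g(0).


0


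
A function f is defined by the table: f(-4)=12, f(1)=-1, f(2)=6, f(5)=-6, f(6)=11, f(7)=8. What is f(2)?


Reading from the table at x = 2

6


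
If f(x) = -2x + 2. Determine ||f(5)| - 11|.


f(5) = -8
|-8| = 8
|8 - 11| = 3

3


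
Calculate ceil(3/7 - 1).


0


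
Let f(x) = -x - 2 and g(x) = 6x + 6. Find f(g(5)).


g(5) = 36
f(36) = -38

-38


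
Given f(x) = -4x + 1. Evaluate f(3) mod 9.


7


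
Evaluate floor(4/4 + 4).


4/4 = 1
1 + 4 = 5
floor(5) = 5

5


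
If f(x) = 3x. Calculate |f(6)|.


18


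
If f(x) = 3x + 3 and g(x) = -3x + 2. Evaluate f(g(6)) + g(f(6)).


-106


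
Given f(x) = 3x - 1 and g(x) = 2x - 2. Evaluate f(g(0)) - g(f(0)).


f(g(0)) = -7
g(f(0)) = -4
Difference = -3

-3


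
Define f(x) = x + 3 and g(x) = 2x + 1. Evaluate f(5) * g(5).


88


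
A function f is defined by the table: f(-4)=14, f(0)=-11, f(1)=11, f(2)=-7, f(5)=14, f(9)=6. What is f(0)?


Reading from the table at x = 0

-11


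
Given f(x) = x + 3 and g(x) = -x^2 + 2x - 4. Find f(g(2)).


g(2) = -4
f(-4) = -1

-1


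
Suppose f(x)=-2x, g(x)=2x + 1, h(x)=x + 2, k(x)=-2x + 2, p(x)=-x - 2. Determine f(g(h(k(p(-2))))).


p(-2) = 0
k(0) = 2
h(2) = 4
g(4) = 9
f(9) = -18

-18


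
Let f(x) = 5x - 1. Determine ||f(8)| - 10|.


f(8) = 39
|39| = 39
|39 - 10| = 29

29


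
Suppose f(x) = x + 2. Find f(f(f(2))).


f(2) = 4
f(4) = 6
f(6) = 8

8


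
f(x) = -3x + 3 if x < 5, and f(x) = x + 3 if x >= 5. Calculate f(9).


9 satisfies x >= 5
f(9) = 12

12


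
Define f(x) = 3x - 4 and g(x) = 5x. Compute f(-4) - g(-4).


f(-4) = -16
g(-4) = -20
Difference = 4

4


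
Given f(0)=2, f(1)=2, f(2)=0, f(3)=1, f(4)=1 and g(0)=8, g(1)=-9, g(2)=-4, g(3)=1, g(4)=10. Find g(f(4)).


-9


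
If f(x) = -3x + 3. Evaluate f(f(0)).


-6


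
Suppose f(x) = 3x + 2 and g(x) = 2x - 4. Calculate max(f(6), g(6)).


f(6) = 20
g(6) = 8
max = 20

20


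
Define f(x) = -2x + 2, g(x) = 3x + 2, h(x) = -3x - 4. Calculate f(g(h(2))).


h(2) = -10
g(-10) = -28
f(-28) = 58

58


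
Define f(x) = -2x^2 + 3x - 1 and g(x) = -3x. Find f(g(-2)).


g(-2) = 6
f(6) = (-2)*(6)^2 + 3*(6) - 1 = -55

-55


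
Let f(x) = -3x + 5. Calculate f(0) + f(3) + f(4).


f(0) = 5
f(3) = -4
f(4) = -7
Sum = -6

-6


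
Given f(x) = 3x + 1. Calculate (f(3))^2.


100


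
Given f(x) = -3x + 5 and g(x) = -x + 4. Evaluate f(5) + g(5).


f(5) = -10
g(5) = -1
Sum = -11

-11


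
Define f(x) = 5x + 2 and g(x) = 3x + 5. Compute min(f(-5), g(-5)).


f(-5) = -23
g(-5) = -10
min = -23

-23


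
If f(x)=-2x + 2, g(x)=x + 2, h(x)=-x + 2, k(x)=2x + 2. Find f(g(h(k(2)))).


k(2) = 6
h(6) = -4
g(-4) = -2
f(-2) = 6

6


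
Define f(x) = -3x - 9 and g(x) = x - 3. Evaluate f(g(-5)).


15


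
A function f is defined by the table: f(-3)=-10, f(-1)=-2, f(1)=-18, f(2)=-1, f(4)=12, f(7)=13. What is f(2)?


-1


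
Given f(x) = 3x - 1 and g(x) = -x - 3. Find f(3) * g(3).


f(3) = 8
g(3) = -6
Product = -48

-48


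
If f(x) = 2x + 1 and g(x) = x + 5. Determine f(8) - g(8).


f(8) = 17
g(8) = 13
Difference = 4

4


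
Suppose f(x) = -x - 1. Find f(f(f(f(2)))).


f(2) = -3
f(-3) = 2
f(2) = -3
f(-3) = 2

2


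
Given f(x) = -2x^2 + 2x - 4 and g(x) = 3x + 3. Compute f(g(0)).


g(0) = 3
f(3) = (-2)*(3)^2 + 2*(3) - 4 = -16

-16


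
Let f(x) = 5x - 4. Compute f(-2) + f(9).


f(-2) = -14
f(9) = 41
Sum = 27

27


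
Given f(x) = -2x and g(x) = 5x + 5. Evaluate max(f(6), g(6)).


35


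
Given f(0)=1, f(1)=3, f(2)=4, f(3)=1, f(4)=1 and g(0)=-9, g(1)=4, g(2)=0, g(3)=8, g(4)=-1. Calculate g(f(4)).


f(4) = 1
g(1) = 4

4


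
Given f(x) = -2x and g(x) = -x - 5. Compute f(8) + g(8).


f(8) = -16
g(8) = -13
Sum = -29

-29


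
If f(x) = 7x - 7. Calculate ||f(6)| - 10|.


25


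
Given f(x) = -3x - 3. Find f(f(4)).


f(4) = -15
f(-15) = 42

42


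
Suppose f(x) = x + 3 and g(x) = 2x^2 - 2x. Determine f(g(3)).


g(3) = 12
f(12) = 15

15


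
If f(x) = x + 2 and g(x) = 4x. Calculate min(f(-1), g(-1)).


f(-1) = 1
g(-1) = -4
min = -4

-4


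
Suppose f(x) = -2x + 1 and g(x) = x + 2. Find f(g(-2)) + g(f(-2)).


f(g(-2)) = 1
g(f(-2)) = 7
Sum = 8

8


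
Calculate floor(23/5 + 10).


23/5 = 4.6
4.6 + 10 = 14.6
floor(14.6) = 14

14


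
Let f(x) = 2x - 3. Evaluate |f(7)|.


f(7) = 11
|11| = 11

11


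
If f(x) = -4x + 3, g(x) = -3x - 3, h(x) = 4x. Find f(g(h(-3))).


h(-3) = -12
g(-12) = 33
f(33) = -129

-129


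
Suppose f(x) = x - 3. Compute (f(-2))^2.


f(-2) = -5
(-5)^2 = 25

25


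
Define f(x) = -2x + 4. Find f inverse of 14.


Solve -2x + 4 = 14
x = (14 - 4) / (-2) = -5

-5


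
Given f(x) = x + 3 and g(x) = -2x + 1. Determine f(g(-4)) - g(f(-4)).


f(g(-4)) = 12
g(f(-4)) = 3
Difference = 9

9


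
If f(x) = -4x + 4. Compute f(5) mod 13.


f(5) = -16
-16 mod 13 = 10

10


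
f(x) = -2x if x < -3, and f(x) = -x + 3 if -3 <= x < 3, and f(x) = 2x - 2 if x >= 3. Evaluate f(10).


10 satisfies x >= 3
f(10) = 18

18


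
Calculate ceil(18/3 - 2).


18/3 = 6
6 - 2 = 4
ceil(4) = 4

4


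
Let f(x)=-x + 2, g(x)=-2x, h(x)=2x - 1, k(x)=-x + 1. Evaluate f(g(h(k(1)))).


k(1) = 0
h(0) = -1
g(-1) = 2
f(2) = 0

0


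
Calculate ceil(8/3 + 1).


8/3 = 2.6667
2.6667 + 1 = 3.6667
ceil(3.6667) = 4

4


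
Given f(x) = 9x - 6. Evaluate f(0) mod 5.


f(0) = -6
-6 mod 5 = 4

4


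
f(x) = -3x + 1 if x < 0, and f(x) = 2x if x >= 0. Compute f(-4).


13


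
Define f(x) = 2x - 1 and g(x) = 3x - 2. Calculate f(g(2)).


g(2) = 4
f(4) = 7

7


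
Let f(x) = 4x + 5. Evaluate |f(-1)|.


f(-1) = 1
|1| = 1

1


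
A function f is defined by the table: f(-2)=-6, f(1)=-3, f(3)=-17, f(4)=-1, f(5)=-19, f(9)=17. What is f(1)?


Reading from the table at x = 1

-3


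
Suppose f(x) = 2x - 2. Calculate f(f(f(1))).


-6


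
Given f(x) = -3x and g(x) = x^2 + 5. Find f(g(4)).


g(4) = 21
f(21) = -63

-63


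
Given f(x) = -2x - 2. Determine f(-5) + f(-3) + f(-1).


f(-5) = 8
f(-3) = 4
f(-1) = 0
Sum = 12

12


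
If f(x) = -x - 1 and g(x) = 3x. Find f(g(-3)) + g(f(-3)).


f(g(-3)) = 8
g(f(-3)) = 6
Sum = 14

14


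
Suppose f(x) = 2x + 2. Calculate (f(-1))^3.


f(-1) = 0
(0)^3 = 0

0


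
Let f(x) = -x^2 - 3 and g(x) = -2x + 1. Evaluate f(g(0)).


g(0) = 1
f(1) = (-1)*(1)^2 - 3 = -4

-4


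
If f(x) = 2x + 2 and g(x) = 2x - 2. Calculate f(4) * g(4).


f(4) = 10
g(4) = 6
Product = 60

60


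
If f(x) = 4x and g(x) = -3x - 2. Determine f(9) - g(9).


f(9) = 36
g(9) = -29
Difference = 65

65


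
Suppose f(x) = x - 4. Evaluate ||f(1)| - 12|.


f(1) = -3
|-3| = 3
|3 - 12| = 9

9


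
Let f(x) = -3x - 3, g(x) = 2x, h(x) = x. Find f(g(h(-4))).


h(-4) = -4
g(-4) = -8
f(-8) = 21

21


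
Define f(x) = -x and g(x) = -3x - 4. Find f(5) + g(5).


-24


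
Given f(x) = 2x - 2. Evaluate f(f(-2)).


f(-2) = -6
f(-6) = -14

-14


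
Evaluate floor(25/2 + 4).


25/2 = 12.5
12.5 + 4 = 16.5
floor(16.5) = 16

16


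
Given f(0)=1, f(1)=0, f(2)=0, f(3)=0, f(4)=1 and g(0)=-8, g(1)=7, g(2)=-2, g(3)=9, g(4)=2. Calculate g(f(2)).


f(2) = 0
g(0) = -8

-8


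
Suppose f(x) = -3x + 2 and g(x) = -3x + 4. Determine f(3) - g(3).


-2


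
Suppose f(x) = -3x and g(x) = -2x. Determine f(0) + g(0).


0


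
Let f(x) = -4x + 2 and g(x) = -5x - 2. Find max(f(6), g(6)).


f(6) = -22
g(6) = -32
max = -22

-22


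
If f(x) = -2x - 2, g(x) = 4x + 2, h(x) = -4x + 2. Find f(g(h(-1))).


-54


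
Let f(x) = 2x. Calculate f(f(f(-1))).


f(-1) = -2
f(-2) = -4
f(-4) = -8

-8


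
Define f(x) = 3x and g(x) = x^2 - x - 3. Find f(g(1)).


g(1) = -3
f(-3) = -9

-9


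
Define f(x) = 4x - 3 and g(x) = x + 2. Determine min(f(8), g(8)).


f(8) = 29
g(8) = 10
min = 10

10


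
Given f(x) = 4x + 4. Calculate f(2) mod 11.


f(2) = 12
12 mod 11 = 1

1


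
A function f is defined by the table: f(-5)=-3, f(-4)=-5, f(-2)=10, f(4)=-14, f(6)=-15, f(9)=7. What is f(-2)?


Reading from the table at x = -2

10


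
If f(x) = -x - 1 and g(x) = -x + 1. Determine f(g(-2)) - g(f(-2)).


-4


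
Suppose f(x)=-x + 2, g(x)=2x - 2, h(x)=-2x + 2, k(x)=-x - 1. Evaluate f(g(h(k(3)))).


k(3) = -4
h(-4) = 10
g(10) = 18
f(18) = -16

-16


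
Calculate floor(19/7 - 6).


19/7 = 2.7143
2.7143 - 6 = -3.2857
floor(-3.2857) = -4

-4


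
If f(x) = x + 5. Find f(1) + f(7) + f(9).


f(1) = 6
f(7) = 12
f(9) = 14
Sum = 32

32


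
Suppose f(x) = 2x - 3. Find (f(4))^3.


f(4) = 5
(5)^3 = 125

125


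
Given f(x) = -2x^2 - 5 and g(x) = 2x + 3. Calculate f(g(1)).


g(1) = 5
f(5) = (-2)*(5)^2 - 5 = -55

-55


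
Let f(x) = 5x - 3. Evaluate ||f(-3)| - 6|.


f(-3) = -18
|-18| = 18
|18 - 6| = 12

12
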